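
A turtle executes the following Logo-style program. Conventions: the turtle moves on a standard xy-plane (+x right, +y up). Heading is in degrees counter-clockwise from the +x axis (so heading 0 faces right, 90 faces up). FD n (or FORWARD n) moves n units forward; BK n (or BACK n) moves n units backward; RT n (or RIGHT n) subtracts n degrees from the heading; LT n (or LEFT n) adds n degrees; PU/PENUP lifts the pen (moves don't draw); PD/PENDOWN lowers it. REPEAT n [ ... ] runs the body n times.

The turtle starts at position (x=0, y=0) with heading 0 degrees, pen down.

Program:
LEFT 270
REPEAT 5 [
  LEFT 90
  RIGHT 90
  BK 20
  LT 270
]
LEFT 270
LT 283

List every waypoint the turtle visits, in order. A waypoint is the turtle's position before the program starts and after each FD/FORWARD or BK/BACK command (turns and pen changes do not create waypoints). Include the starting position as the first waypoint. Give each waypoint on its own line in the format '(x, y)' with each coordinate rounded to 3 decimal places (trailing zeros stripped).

Executing turtle program step by step:
Start: pos=(0,0), heading=0, pen down
LT 270: heading 0 -> 270
REPEAT 5 [
  -- iteration 1/5 --
  LT 90: heading 270 -> 0
  RT 90: heading 0 -> 270
  BK 20: (0,0) -> (0,20) [heading=270, draw]
  LT 270: heading 270 -> 180
  -- iteration 2/5 --
  LT 90: heading 180 -> 270
  RT 90: heading 270 -> 180
  BK 20: (0,20) -> (20,20) [heading=180, draw]
  LT 270: heading 180 -> 90
  -- iteration 3/5 --
  LT 90: heading 90 -> 180
  RT 90: heading 180 -> 90
  BK 20: (20,20) -> (20,0) [heading=90, draw]
  LT 270: heading 90 -> 0
  -- iteration 4/5 --
  LT 90: heading 0 -> 90
  RT 90: heading 90 -> 0
  BK 20: (20,0) -> (0,0) [heading=0, draw]
  LT 270: heading 0 -> 270
  -- iteration 5/5 --
  LT 90: heading 270 -> 0
  RT 90: heading 0 -> 270
  BK 20: (0,0) -> (0,20) [heading=270, draw]
  LT 270: heading 270 -> 180
]
LT 270: heading 180 -> 90
LT 283: heading 90 -> 13
Final: pos=(0,20), heading=13, 5 segment(s) drawn
Waypoints (6 total):
(0, 0)
(0, 20)
(20, 20)
(20, 0)
(0, 0)
(0, 20)

Answer: (0, 0)
(0, 20)
(20, 20)
(20, 0)
(0, 0)
(0, 20)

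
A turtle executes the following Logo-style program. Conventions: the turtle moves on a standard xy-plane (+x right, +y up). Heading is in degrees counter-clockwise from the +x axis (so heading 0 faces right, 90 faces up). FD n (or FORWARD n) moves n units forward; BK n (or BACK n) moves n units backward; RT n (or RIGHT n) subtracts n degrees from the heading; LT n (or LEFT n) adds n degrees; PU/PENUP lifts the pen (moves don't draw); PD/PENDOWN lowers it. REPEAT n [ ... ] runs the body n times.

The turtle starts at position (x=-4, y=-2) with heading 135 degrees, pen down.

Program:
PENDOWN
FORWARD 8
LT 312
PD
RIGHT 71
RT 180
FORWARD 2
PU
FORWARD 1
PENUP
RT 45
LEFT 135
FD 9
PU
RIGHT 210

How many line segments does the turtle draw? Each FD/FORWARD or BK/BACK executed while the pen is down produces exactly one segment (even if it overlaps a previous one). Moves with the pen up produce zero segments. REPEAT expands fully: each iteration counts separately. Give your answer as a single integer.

Executing turtle program step by step:
Start: pos=(-4,-2), heading=135, pen down
PD: pen down
FD 8: (-4,-2) -> (-9.657,3.657) [heading=135, draw]
LT 312: heading 135 -> 87
PD: pen down
RT 71: heading 87 -> 16
RT 180: heading 16 -> 196
FD 2: (-9.657,3.657) -> (-11.579,3.106) [heading=196, draw]
PU: pen up
FD 1: (-11.579,3.106) -> (-12.541,2.83) [heading=196, move]
PU: pen up
RT 45: heading 196 -> 151
LT 135: heading 151 -> 286
FD 9: (-12.541,2.83) -> (-10.06,-5.821) [heading=286, move]
PU: pen up
RT 210: heading 286 -> 76
Final: pos=(-10.06,-5.821), heading=76, 2 segment(s) drawn
Segments drawn: 2

Answer: 2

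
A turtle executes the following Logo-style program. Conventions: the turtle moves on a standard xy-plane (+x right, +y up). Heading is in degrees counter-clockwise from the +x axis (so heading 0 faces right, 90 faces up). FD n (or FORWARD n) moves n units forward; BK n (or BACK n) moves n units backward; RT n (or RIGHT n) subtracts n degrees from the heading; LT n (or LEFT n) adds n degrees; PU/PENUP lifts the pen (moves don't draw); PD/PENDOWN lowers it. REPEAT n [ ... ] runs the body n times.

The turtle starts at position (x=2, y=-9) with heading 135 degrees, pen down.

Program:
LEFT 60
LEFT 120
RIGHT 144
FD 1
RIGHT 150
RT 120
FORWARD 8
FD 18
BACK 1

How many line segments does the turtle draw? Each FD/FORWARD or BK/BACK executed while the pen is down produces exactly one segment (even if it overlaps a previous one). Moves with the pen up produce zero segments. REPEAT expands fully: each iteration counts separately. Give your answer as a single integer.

Executing turtle program step by step:
Start: pos=(2,-9), heading=135, pen down
LT 60: heading 135 -> 195
LT 120: heading 195 -> 315
RT 144: heading 315 -> 171
FD 1: (2,-9) -> (1.012,-8.844) [heading=171, draw]
RT 150: heading 171 -> 21
RT 120: heading 21 -> 261
FD 8: (1.012,-8.844) -> (-0.239,-16.745) [heading=261, draw]
FD 18: (-0.239,-16.745) -> (-3.055,-34.523) [heading=261, draw]
BK 1: (-3.055,-34.523) -> (-2.899,-33.536) [heading=261, draw]
Final: pos=(-2.899,-33.536), heading=261, 4 segment(s) drawn
Segments drawn: 4

Answer: 4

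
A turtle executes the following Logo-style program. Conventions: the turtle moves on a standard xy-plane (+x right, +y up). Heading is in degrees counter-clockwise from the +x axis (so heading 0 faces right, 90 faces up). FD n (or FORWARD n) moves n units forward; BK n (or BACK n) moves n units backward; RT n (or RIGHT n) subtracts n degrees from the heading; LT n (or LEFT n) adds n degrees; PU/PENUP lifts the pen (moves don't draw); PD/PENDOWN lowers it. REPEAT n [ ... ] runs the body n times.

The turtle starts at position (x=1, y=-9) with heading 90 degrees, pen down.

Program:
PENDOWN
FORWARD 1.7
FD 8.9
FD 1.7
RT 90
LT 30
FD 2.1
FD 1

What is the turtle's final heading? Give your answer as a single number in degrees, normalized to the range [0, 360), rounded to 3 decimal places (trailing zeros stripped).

Executing turtle program step by step:
Start: pos=(1,-9), heading=90, pen down
PD: pen down
FD 1.7: (1,-9) -> (1,-7.3) [heading=90, draw]
FD 8.9: (1,-7.3) -> (1,1.6) [heading=90, draw]
FD 1.7: (1,1.6) -> (1,3.3) [heading=90, draw]
RT 90: heading 90 -> 0
LT 30: heading 0 -> 30
FD 2.1: (1,3.3) -> (2.819,4.35) [heading=30, draw]
FD 1: (2.819,4.35) -> (3.685,4.85) [heading=30, draw]
Final: pos=(3.685,4.85), heading=30, 5 segment(s) drawn

Answer: 30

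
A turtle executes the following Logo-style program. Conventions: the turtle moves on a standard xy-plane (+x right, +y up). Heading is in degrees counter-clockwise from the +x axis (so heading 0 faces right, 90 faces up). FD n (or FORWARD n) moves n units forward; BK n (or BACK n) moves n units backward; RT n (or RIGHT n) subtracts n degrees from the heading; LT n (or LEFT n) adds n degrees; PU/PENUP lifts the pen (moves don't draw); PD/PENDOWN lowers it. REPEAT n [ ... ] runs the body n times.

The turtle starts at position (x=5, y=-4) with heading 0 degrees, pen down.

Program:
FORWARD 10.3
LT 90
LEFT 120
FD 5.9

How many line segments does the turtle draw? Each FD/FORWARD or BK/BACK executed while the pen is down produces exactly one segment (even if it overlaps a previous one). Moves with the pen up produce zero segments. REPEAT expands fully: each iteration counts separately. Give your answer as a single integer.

Answer: 2

Derivation:
Executing turtle program step by step:
Start: pos=(5,-4), heading=0, pen down
FD 10.3: (5,-4) -> (15.3,-4) [heading=0, draw]
LT 90: heading 0 -> 90
LT 120: heading 90 -> 210
FD 5.9: (15.3,-4) -> (10.19,-6.95) [heading=210, draw]
Final: pos=(10.19,-6.95), heading=210, 2 segment(s) drawn
Segments drawn: 2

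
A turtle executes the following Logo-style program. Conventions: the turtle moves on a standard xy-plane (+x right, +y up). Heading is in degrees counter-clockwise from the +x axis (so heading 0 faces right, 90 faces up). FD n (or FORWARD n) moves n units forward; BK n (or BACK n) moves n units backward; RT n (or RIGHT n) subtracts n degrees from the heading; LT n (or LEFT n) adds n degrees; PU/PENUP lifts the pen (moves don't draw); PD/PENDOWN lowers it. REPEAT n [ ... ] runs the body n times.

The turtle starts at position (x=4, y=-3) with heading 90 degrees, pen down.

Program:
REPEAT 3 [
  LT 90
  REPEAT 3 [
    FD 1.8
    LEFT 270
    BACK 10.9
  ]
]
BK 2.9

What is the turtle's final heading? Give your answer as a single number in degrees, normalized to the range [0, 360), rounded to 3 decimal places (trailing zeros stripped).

Answer: 270

Derivation:
Executing turtle program step by step:
Start: pos=(4,-3), heading=90, pen down
REPEAT 3 [
  -- iteration 1/3 --
  LT 90: heading 90 -> 180
  REPEAT 3 [
    -- iteration 1/3 --
    FD 1.8: (4,-3) -> (2.2,-3) [heading=180, draw]
    LT 270: heading 180 -> 90
    BK 10.9: (2.2,-3) -> (2.2,-13.9) [heading=90, draw]
    -- iteration 2/3 --
    FD 1.8: (2.2,-13.9) -> (2.2,-12.1) [heading=90, draw]
    LT 270: heading 90 -> 0
    BK 10.9: (2.2,-12.1) -> (-8.7,-12.1) [heading=0, draw]
    -- iteration 3/3 --
    FD 1.8: (-8.7,-12.1) -> (-6.9,-12.1) [heading=0, draw]
    LT 270: heading 0 -> 270
    BK 10.9: (-6.9,-12.1) -> (-6.9,-1.2) [heading=270, draw]
  ]
  -- iteration 2/3 --
  LT 90: heading 270 -> 0
  REPEAT 3 [
    -- iteration 1/3 --
    FD 1.8: (-6.9,-1.2) -> (-5.1,-1.2) [heading=0, draw]
    LT 270: heading 0 -> 270
    BK 10.9: (-5.1,-1.2) -> (-5.1,9.7) [heading=270, draw]
    -- iteration 2/3 --
    FD 1.8: (-5.1,9.7) -> (-5.1,7.9) [heading=270, draw]
    LT 270: heading 270 -> 180
    BK 10.9: (-5.1,7.9) -> (5.8,7.9) [heading=180, draw]
    -- iteration 3/3 --
    FD 1.8: (5.8,7.9) -> (4,7.9) [heading=180, draw]
    LT 270: heading 180 -> 90
    BK 10.9: (4,7.9) -> (4,-3) [heading=90, draw]
  ]
  -- iteration 3/3 --
  LT 90: heading 90 -> 180
  REPEAT 3 [
    -- iteration 1/3 --
    FD 1.8: (4,-3) -> (2.2,-3) [heading=180, draw]
    LT 270: heading 180 -> 90
    BK 10.9: (2.2,-3) -> (2.2,-13.9) [heading=90, draw]
    -- iteration 2/3 --
    FD 1.8: (2.2,-13.9) -> (2.2,-12.1) [heading=90, draw]
    LT 270: heading 90 -> 0
    BK 10.9: (2.2,-12.1) -> (-8.7,-12.1) [heading=0, draw]
    -- iteration 3/3 --
    FD 1.8: (-8.7,-12.1) -> (-6.9,-12.1) [heading=0, draw]
    LT 270: heading 0 -> 270
    BK 10.9: (-6.9,-12.1) -> (-6.9,-1.2) [heading=270, draw]
  ]
]
BK 2.9: (-6.9,-1.2) -> (-6.9,1.7) [heading=270, draw]
Final: pos=(-6.9,1.7), heading=270, 19 segment(s) drawn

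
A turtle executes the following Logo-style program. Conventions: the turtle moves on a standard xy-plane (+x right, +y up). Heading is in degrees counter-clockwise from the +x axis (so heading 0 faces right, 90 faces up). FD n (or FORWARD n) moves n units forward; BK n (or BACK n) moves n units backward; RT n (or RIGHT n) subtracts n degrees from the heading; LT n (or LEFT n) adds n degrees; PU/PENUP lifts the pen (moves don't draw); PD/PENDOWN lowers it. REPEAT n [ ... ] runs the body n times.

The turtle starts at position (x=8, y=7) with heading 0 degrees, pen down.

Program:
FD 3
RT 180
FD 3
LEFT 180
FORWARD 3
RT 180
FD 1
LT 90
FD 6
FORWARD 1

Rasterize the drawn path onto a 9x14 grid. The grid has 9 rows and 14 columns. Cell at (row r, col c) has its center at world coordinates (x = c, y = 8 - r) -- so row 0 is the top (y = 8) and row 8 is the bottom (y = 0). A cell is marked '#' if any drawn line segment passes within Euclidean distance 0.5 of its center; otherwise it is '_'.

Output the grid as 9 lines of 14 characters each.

Segment 0: (8,7) -> (11,7)
Segment 1: (11,7) -> (8,7)
Segment 2: (8,7) -> (11,7)
Segment 3: (11,7) -> (10,7)
Segment 4: (10,7) -> (10,1)
Segment 5: (10,1) -> (10,0)

Answer: ______________
________####__
__________#___
__________#___
__________#___
__________#___
__________#___
__________#___
__________#___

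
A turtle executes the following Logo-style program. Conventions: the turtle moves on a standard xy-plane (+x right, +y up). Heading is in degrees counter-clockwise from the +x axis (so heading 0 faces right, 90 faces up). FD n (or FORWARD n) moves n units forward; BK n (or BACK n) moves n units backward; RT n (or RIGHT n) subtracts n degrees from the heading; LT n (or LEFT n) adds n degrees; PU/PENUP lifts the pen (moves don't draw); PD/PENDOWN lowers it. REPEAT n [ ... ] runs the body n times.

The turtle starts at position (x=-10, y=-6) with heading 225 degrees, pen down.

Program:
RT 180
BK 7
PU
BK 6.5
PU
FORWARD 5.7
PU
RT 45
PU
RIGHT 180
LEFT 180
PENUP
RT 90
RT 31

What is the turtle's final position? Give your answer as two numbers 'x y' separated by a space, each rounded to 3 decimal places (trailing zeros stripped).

Answer: -15.515 -11.515

Derivation:
Executing turtle program step by step:
Start: pos=(-10,-6), heading=225, pen down
RT 180: heading 225 -> 45
BK 7: (-10,-6) -> (-14.95,-10.95) [heading=45, draw]
PU: pen up
BK 6.5: (-14.95,-10.95) -> (-19.546,-15.546) [heading=45, move]
PU: pen up
FD 5.7: (-19.546,-15.546) -> (-15.515,-11.515) [heading=45, move]
PU: pen up
RT 45: heading 45 -> 0
PU: pen up
RT 180: heading 0 -> 180
LT 180: heading 180 -> 0
PU: pen up
RT 90: heading 0 -> 270
RT 31: heading 270 -> 239
Final: pos=(-15.515,-11.515), heading=239, 1 segment(s) drawn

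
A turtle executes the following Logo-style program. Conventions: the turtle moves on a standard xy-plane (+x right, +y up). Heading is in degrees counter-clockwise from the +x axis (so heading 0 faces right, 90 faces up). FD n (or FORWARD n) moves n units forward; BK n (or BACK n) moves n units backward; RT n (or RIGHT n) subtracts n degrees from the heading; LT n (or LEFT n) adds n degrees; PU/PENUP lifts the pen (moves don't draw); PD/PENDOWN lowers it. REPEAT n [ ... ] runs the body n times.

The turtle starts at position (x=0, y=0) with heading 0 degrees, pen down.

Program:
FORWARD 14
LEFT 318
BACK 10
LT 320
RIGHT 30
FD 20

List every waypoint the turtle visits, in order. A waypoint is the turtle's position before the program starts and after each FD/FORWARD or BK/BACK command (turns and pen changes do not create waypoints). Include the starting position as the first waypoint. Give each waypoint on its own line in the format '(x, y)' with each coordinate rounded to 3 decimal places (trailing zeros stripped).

Answer: (0, 0)
(14, 0)
(6.569, 6.691)
(-0.924, -11.852)

Derivation:
Executing turtle program step by step:
Start: pos=(0,0), heading=0, pen down
FD 14: (0,0) -> (14,0) [heading=0, draw]
LT 318: heading 0 -> 318
BK 10: (14,0) -> (6.569,6.691) [heading=318, draw]
LT 320: heading 318 -> 278
RT 30: heading 278 -> 248
FD 20: (6.569,6.691) -> (-0.924,-11.852) [heading=248, draw]
Final: pos=(-0.924,-11.852), heading=248, 3 segment(s) drawn
Waypoints (4 total):
(0, 0)
(14, 0)
(6.569, 6.691)
(-0.924, -11.852)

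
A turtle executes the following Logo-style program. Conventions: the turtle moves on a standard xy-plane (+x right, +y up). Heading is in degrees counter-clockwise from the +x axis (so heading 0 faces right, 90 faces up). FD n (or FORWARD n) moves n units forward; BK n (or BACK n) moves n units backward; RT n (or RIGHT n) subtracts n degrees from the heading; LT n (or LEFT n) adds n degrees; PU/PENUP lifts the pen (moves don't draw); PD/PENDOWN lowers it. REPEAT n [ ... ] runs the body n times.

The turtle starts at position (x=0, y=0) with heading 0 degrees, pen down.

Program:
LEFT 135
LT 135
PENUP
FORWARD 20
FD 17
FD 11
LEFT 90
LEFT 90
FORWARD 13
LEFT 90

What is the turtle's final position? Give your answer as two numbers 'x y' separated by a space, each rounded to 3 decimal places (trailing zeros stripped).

Answer: 0 -35

Derivation:
Executing turtle program step by step:
Start: pos=(0,0), heading=0, pen down
LT 135: heading 0 -> 135
LT 135: heading 135 -> 270
PU: pen up
FD 20: (0,0) -> (0,-20) [heading=270, move]
FD 17: (0,-20) -> (0,-37) [heading=270, move]
FD 11: (0,-37) -> (0,-48) [heading=270, move]
LT 90: heading 270 -> 0
LT 90: heading 0 -> 90
FD 13: (0,-48) -> (0,-35) [heading=90, move]
LT 90: heading 90 -> 180
Final: pos=(0,-35), heading=180, 0 segment(s) drawn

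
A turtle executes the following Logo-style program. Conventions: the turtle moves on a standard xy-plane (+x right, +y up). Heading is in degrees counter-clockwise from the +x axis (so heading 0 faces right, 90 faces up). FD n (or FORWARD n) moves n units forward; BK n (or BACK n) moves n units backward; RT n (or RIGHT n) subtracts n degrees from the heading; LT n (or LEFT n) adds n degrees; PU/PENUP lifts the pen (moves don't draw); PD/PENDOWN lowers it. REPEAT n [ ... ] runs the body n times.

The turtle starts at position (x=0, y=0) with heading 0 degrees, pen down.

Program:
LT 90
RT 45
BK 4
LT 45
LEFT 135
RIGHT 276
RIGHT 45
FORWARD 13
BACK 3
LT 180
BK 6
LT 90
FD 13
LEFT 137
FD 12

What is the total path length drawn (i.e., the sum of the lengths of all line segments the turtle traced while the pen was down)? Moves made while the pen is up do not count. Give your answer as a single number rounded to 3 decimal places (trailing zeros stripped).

Answer: 51

Derivation:
Executing turtle program step by step:
Start: pos=(0,0), heading=0, pen down
LT 90: heading 0 -> 90
RT 45: heading 90 -> 45
BK 4: (0,0) -> (-2.828,-2.828) [heading=45, draw]
LT 45: heading 45 -> 90
LT 135: heading 90 -> 225
RT 276: heading 225 -> 309
RT 45: heading 309 -> 264
FD 13: (-2.828,-2.828) -> (-4.187,-15.757) [heading=264, draw]
BK 3: (-4.187,-15.757) -> (-3.874,-12.774) [heading=264, draw]
LT 180: heading 264 -> 84
BK 6: (-3.874,-12.774) -> (-4.501,-18.741) [heading=84, draw]
LT 90: heading 84 -> 174
FD 13: (-4.501,-18.741) -> (-17.43,-17.382) [heading=174, draw]
LT 137: heading 174 -> 311
FD 12: (-17.43,-17.382) -> (-9.557,-26.438) [heading=311, draw]
Final: pos=(-9.557,-26.438), heading=311, 6 segment(s) drawn

Segment lengths:
  seg 1: (0,0) -> (-2.828,-2.828), length = 4
  seg 2: (-2.828,-2.828) -> (-4.187,-15.757), length = 13
  seg 3: (-4.187,-15.757) -> (-3.874,-12.774), length = 3
  seg 4: (-3.874,-12.774) -> (-4.501,-18.741), length = 6
  seg 5: (-4.501,-18.741) -> (-17.43,-17.382), length = 13
  seg 6: (-17.43,-17.382) -> (-9.557,-26.438), length = 12
Total = 51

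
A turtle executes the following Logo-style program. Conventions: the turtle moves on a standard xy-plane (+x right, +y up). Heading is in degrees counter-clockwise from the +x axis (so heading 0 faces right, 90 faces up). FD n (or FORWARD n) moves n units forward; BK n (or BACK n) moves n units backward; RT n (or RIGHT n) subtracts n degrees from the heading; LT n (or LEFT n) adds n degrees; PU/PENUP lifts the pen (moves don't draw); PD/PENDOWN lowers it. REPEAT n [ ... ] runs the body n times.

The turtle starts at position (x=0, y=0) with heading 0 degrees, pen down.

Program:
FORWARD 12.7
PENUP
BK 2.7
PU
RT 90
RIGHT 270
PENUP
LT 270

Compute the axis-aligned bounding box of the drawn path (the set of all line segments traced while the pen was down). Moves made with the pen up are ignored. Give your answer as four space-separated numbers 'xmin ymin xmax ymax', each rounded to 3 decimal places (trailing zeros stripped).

Executing turtle program step by step:
Start: pos=(0,0), heading=0, pen down
FD 12.7: (0,0) -> (12.7,0) [heading=0, draw]
PU: pen up
BK 2.7: (12.7,0) -> (10,0) [heading=0, move]
PU: pen up
RT 90: heading 0 -> 270
RT 270: heading 270 -> 0
PU: pen up
LT 270: heading 0 -> 270
Final: pos=(10,0), heading=270, 1 segment(s) drawn

Segment endpoints: x in {0, 12.7}, y in {0}
xmin=0, ymin=0, xmax=12.7, ymax=0

Answer: 0 0 12.7 0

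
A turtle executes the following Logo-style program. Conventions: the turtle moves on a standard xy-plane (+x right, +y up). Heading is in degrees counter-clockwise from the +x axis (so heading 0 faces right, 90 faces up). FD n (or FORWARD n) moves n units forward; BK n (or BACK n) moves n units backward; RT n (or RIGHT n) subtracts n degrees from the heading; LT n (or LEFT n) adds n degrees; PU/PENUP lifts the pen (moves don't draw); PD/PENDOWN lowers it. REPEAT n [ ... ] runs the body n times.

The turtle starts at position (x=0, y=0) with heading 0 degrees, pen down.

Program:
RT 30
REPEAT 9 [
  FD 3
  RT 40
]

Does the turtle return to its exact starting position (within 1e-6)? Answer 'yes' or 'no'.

Answer: yes

Derivation:
Executing turtle program step by step:
Start: pos=(0,0), heading=0, pen down
RT 30: heading 0 -> 330
REPEAT 9 [
  -- iteration 1/9 --
  FD 3: (0,0) -> (2.598,-1.5) [heading=330, draw]
  RT 40: heading 330 -> 290
  -- iteration 2/9 --
  FD 3: (2.598,-1.5) -> (3.624,-4.319) [heading=290, draw]
  RT 40: heading 290 -> 250
  -- iteration 3/9 --
  FD 3: (3.624,-4.319) -> (2.598,-7.138) [heading=250, draw]
  RT 40: heading 250 -> 210
  -- iteration 4/9 --
  FD 3: (2.598,-7.138) -> (0,-8.638) [heading=210, draw]
  RT 40: heading 210 -> 170
  -- iteration 5/9 --
  FD 3: (0,-8.638) -> (-2.954,-8.117) [heading=170, draw]
  RT 40: heading 170 -> 130
  -- iteration 6/9 --
  FD 3: (-2.954,-8.117) -> (-4.883,-5.819) [heading=130, draw]
  RT 40: heading 130 -> 90
  -- iteration 7/9 --
  FD 3: (-4.883,-5.819) -> (-4.883,-2.819) [heading=90, draw]
  RT 40: heading 90 -> 50
  -- iteration 8/9 --
  FD 3: (-4.883,-2.819) -> (-2.954,-0.521) [heading=50, draw]
  RT 40: heading 50 -> 10
  -- iteration 9/9 --
  FD 3: (-2.954,-0.521) -> (0,0) [heading=10, draw]
  RT 40: heading 10 -> 330
]
Final: pos=(0,0), heading=330, 9 segment(s) drawn

Start position: (0, 0)
Final position: (0, 0)
Distance = 0; < 1e-6 -> CLOSED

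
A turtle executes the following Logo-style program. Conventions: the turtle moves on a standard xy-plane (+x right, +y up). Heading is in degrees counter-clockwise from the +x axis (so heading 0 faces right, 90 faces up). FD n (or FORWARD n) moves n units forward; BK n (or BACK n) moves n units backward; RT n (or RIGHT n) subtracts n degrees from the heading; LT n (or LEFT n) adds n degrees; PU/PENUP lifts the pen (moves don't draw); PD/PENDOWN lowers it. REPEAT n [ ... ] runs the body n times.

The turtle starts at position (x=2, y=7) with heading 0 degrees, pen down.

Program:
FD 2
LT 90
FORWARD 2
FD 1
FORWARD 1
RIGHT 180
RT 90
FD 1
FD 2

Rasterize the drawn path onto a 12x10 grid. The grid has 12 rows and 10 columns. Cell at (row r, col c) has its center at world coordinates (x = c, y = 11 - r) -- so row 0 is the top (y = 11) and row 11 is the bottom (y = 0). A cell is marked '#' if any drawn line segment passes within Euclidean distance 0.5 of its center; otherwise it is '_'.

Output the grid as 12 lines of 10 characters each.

Answer: _####_____
____#_____
____#_____
____#_____
__###_____
__________
__________
__________
__________
__________
__________
__________

Derivation:
Segment 0: (2,7) -> (4,7)
Segment 1: (4,7) -> (4,9)
Segment 2: (4,9) -> (4,10)
Segment 3: (4,10) -> (4,11)
Segment 4: (4,11) -> (3,11)
Segment 5: (3,11) -> (1,11)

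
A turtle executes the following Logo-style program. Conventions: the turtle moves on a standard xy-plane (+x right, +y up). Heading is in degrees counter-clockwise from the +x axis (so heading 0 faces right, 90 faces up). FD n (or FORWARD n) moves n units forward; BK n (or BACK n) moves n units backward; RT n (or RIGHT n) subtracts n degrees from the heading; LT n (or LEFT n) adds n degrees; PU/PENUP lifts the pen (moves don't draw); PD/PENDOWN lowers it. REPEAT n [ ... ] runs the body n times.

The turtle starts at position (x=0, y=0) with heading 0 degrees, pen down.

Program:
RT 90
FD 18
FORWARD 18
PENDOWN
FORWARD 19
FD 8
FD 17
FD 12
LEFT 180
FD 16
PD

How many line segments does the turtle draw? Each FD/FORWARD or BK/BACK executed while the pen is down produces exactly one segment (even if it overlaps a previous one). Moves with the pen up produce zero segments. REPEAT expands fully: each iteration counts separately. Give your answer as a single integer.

Answer: 7

Derivation:
Executing turtle program step by step:
Start: pos=(0,0), heading=0, pen down
RT 90: heading 0 -> 270
FD 18: (0,0) -> (0,-18) [heading=270, draw]
FD 18: (0,-18) -> (0,-36) [heading=270, draw]
PD: pen down
FD 19: (0,-36) -> (0,-55) [heading=270, draw]
FD 8: (0,-55) -> (0,-63) [heading=270, draw]
FD 17: (0,-63) -> (0,-80) [heading=270, draw]
FD 12: (0,-80) -> (0,-92) [heading=270, draw]
LT 180: heading 270 -> 90
FD 16: (0,-92) -> (0,-76) [heading=90, draw]
PD: pen down
Final: pos=(0,-76), heading=90, 7 segment(s) drawn
Segments drawn: 7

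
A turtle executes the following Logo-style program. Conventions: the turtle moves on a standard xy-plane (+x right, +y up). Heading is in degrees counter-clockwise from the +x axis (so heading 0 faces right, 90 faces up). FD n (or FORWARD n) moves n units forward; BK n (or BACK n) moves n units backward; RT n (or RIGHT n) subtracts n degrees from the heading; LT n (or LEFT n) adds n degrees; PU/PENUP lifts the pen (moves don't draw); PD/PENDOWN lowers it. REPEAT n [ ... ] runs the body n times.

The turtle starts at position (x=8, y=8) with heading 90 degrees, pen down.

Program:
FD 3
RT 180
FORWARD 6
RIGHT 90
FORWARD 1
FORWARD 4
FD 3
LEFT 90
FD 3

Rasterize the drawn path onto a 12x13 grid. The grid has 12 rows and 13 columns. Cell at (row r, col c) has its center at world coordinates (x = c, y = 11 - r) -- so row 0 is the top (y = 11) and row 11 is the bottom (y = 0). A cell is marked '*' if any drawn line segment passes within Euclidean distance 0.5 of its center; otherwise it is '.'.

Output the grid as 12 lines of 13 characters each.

Segment 0: (8,8) -> (8,11)
Segment 1: (8,11) -> (8,5)
Segment 2: (8,5) -> (7,5)
Segment 3: (7,5) -> (3,5)
Segment 4: (3,5) -> (0,5)
Segment 5: (0,5) -> (0,2)

Answer: ........*....
........*....
........*....
........*....
........*....
........*....
*********....
*............
*............
*............
.............
.............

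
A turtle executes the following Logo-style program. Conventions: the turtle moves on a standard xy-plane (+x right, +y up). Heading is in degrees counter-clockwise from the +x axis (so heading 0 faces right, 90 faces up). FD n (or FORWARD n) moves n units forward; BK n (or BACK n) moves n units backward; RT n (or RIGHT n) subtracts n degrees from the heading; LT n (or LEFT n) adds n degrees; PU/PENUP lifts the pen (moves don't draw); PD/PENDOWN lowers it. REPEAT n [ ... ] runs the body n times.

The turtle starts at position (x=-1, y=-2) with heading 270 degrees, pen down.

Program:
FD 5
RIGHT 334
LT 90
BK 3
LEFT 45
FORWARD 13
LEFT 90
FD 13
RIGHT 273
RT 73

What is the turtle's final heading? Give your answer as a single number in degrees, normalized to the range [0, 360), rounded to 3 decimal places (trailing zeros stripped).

Answer: 175

Derivation:
Executing turtle program step by step:
Start: pos=(-1,-2), heading=270, pen down
FD 5: (-1,-2) -> (-1,-7) [heading=270, draw]
RT 334: heading 270 -> 296
LT 90: heading 296 -> 26
BK 3: (-1,-7) -> (-3.696,-8.315) [heading=26, draw]
LT 45: heading 26 -> 71
FD 13: (-3.696,-8.315) -> (0.536,3.977) [heading=71, draw]
LT 90: heading 71 -> 161
FD 13: (0.536,3.977) -> (-11.756,8.209) [heading=161, draw]
RT 273: heading 161 -> 248
RT 73: heading 248 -> 175
Final: pos=(-11.756,8.209), heading=175, 4 segment(s) drawn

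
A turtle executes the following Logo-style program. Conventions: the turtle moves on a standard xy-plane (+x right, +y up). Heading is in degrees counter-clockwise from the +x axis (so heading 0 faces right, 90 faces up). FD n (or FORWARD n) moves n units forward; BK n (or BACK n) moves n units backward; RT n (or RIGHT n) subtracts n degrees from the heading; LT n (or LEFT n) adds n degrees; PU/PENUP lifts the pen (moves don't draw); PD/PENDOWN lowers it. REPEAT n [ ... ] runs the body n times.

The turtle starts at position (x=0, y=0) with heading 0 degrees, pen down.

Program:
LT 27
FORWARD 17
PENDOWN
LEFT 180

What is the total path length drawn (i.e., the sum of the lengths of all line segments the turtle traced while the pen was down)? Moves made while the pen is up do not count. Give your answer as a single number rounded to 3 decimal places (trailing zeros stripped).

Answer: 17

Derivation:
Executing turtle program step by step:
Start: pos=(0,0), heading=0, pen down
LT 27: heading 0 -> 27
FD 17: (0,0) -> (15.147,7.718) [heading=27, draw]
PD: pen down
LT 180: heading 27 -> 207
Final: pos=(15.147,7.718), heading=207, 1 segment(s) drawn

Segment lengths:
  seg 1: (0,0) -> (15.147,7.718), length = 17
Total = 17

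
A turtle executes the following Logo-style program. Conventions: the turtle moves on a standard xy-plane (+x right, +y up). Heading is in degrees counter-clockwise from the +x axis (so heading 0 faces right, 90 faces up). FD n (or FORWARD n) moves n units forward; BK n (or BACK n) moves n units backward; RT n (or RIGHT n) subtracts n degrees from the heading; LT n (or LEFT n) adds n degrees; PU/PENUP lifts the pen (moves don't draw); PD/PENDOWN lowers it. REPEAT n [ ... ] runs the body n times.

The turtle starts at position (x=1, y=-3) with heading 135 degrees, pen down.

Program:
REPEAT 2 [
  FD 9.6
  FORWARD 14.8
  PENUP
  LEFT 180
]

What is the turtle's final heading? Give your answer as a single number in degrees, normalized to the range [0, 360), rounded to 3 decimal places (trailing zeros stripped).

Answer: 135

Derivation:
Executing turtle program step by step:
Start: pos=(1,-3), heading=135, pen down
REPEAT 2 [
  -- iteration 1/2 --
  FD 9.6: (1,-3) -> (-5.788,3.788) [heading=135, draw]
  FD 14.8: (-5.788,3.788) -> (-16.253,14.253) [heading=135, draw]
  PU: pen up
  LT 180: heading 135 -> 315
  -- iteration 2/2 --
  FD 9.6: (-16.253,14.253) -> (-9.465,7.465) [heading=315, move]
  FD 14.8: (-9.465,7.465) -> (1,-3) [heading=315, move]
  PU: pen up
  LT 180: heading 315 -> 135
]
Final: pos=(1,-3), heading=135, 2 segment(s) drawn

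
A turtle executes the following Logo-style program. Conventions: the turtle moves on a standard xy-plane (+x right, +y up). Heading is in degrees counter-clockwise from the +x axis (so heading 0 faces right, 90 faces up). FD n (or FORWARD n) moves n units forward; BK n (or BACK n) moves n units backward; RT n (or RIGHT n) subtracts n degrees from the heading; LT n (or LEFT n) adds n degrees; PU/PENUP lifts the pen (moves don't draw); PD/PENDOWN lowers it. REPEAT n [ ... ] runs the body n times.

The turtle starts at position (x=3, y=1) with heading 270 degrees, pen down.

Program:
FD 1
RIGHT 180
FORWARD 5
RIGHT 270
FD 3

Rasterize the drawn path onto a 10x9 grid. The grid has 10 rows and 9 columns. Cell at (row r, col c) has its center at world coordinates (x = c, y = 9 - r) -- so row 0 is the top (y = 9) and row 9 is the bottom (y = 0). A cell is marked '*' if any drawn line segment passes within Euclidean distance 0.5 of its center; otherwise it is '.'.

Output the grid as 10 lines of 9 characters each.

Segment 0: (3,1) -> (3,0)
Segment 1: (3,0) -> (3,5)
Segment 2: (3,5) -> (0,5)

Answer: .........
.........
.........
.........
****.....
...*.....
...*.....
...*.....
...*.....
...*.....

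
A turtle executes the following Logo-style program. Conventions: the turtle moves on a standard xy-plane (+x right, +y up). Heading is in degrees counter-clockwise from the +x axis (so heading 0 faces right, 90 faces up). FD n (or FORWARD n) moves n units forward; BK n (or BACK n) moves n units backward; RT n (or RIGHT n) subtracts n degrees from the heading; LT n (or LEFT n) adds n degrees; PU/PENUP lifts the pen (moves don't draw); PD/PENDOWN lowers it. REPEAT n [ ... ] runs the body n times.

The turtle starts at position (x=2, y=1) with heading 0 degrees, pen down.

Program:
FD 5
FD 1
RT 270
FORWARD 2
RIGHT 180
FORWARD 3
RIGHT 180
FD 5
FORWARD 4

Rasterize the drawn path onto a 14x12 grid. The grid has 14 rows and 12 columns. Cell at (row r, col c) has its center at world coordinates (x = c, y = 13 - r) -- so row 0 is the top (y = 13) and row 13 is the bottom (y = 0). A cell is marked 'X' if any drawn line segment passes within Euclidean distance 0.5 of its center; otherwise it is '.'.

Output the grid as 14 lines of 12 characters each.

Answer: ............
............
............
............
........X...
........X...
........X...
........X...
........X...
........X...
........X...
........X...
..XXXXXXX...
........X...

Derivation:
Segment 0: (2,1) -> (7,1)
Segment 1: (7,1) -> (8,1)
Segment 2: (8,1) -> (8,3)
Segment 3: (8,3) -> (8,0)
Segment 4: (8,0) -> (8,5)
Segment 5: (8,5) -> (8,9)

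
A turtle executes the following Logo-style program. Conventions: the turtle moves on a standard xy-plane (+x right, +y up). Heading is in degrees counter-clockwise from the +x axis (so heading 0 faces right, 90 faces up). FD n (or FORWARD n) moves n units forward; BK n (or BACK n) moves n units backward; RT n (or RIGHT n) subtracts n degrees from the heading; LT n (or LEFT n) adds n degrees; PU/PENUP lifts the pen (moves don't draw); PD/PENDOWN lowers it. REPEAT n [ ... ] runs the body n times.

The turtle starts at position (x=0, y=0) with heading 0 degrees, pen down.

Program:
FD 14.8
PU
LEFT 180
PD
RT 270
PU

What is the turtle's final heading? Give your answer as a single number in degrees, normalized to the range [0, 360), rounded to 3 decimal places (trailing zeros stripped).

Answer: 270

Derivation:
Executing turtle program step by step:
Start: pos=(0,0), heading=0, pen down
FD 14.8: (0,0) -> (14.8,0) [heading=0, draw]
PU: pen up
LT 180: heading 0 -> 180
PD: pen down
RT 270: heading 180 -> 270
PU: pen up
Final: pos=(14.8,0), heading=270, 1 segment(s) drawn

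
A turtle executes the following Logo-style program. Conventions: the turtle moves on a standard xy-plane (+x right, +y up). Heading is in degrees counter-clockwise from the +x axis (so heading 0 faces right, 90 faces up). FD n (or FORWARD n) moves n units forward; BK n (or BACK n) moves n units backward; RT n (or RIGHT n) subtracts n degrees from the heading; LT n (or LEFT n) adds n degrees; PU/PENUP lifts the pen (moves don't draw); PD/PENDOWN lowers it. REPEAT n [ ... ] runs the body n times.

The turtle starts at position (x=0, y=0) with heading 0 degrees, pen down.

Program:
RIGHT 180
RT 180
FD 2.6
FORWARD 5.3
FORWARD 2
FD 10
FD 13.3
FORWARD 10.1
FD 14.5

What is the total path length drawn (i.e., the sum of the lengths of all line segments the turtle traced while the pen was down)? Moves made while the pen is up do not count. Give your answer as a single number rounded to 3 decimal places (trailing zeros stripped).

Answer: 57.8

Derivation:
Executing turtle program step by step:
Start: pos=(0,0), heading=0, pen down
RT 180: heading 0 -> 180
RT 180: heading 180 -> 0
FD 2.6: (0,0) -> (2.6,0) [heading=0, draw]
FD 5.3: (2.6,0) -> (7.9,0) [heading=0, draw]
FD 2: (7.9,0) -> (9.9,0) [heading=0, draw]
FD 10: (9.9,0) -> (19.9,0) [heading=0, draw]
FD 13.3: (19.9,0) -> (33.2,0) [heading=0, draw]
FD 10.1: (33.2,0) -> (43.3,0) [heading=0, draw]
FD 14.5: (43.3,0) -> (57.8,0) [heading=0, draw]
Final: pos=(57.8,0), heading=0, 7 segment(s) drawn

Segment lengths:
  seg 1: (0,0) -> (2.6,0), length = 2.6
  seg 2: (2.6,0) -> (7.9,0), length = 5.3
  seg 3: (7.9,0) -> (9.9,0), length = 2
  seg 4: (9.9,0) -> (19.9,0), length = 10
  seg 5: (19.9,0) -> (33.2,0), length = 13.3
  seg 6: (33.2,0) -> (43.3,0), length = 10.1
  seg 7: (43.3,0) -> (57.8,0), length = 14.5
Total = 57.8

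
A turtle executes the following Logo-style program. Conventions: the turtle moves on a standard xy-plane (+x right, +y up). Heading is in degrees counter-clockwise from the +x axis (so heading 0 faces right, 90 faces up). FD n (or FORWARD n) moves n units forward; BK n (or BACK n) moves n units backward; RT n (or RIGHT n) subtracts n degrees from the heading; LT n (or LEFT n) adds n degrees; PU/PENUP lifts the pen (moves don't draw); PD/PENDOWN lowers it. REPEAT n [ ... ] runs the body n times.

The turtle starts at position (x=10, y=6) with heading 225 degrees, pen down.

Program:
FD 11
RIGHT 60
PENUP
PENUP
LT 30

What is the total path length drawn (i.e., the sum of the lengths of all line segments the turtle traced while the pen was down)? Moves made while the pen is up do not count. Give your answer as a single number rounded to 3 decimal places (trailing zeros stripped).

Executing turtle program step by step:
Start: pos=(10,6), heading=225, pen down
FD 11: (10,6) -> (2.222,-1.778) [heading=225, draw]
RT 60: heading 225 -> 165
PU: pen up
PU: pen up
LT 30: heading 165 -> 195
Final: pos=(2.222,-1.778), heading=195, 1 segment(s) drawn

Segment lengths:
  seg 1: (10,6) -> (2.222,-1.778), length = 11
Total = 11

Answer: 11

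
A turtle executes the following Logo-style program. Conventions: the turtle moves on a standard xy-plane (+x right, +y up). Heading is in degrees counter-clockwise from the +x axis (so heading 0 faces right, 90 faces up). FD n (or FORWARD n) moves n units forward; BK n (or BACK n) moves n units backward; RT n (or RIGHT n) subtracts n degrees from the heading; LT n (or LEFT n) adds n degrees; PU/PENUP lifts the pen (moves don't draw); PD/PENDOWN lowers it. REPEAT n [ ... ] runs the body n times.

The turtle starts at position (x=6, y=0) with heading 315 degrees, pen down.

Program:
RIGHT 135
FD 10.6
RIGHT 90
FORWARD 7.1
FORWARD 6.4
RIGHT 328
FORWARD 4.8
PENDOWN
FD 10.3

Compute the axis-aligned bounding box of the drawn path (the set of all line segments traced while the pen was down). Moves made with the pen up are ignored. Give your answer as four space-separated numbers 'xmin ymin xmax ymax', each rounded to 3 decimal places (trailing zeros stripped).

Executing turtle program step by step:
Start: pos=(6,0), heading=315, pen down
RT 135: heading 315 -> 180
FD 10.6: (6,0) -> (-4.6,0) [heading=180, draw]
RT 90: heading 180 -> 90
FD 7.1: (-4.6,0) -> (-4.6,7.1) [heading=90, draw]
FD 6.4: (-4.6,7.1) -> (-4.6,13.5) [heading=90, draw]
RT 328: heading 90 -> 122
FD 4.8: (-4.6,13.5) -> (-7.144,17.571) [heading=122, draw]
PD: pen down
FD 10.3: (-7.144,17.571) -> (-12.602,26.306) [heading=122, draw]
Final: pos=(-12.602,26.306), heading=122, 5 segment(s) drawn

Segment endpoints: x in {-12.602, -7.144, -4.6, 6}, y in {0, 0, 7.1, 13.5, 17.571, 26.306}
xmin=-12.602, ymin=0, xmax=6, ymax=26.306

Answer: -12.602 0 6 26.306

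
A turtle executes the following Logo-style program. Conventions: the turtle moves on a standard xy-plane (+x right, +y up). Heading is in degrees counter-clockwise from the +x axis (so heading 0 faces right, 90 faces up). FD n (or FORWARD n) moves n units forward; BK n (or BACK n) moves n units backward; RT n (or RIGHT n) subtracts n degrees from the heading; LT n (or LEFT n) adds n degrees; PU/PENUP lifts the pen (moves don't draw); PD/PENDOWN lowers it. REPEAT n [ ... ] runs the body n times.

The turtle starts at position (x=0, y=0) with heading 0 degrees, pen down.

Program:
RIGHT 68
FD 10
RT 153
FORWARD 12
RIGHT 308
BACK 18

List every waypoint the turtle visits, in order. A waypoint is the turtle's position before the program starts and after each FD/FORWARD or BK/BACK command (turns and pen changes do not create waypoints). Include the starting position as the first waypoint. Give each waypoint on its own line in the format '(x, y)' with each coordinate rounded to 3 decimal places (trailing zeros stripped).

Executing turtle program step by step:
Start: pos=(0,0), heading=0, pen down
RT 68: heading 0 -> 292
FD 10: (0,0) -> (3.746,-9.272) [heading=292, draw]
RT 153: heading 292 -> 139
FD 12: (3.746,-9.272) -> (-5.31,-1.399) [heading=139, draw]
RT 308: heading 139 -> 191
BK 18: (-5.31,-1.399) -> (12.359,2.035) [heading=191, draw]
Final: pos=(12.359,2.035), heading=191, 3 segment(s) drawn
Waypoints (4 total):
(0, 0)
(3.746, -9.272)
(-5.31, -1.399)
(12.359, 2.035)

Answer: (0, 0)
(3.746, -9.272)
(-5.31, -1.399)
(12.359, 2.035)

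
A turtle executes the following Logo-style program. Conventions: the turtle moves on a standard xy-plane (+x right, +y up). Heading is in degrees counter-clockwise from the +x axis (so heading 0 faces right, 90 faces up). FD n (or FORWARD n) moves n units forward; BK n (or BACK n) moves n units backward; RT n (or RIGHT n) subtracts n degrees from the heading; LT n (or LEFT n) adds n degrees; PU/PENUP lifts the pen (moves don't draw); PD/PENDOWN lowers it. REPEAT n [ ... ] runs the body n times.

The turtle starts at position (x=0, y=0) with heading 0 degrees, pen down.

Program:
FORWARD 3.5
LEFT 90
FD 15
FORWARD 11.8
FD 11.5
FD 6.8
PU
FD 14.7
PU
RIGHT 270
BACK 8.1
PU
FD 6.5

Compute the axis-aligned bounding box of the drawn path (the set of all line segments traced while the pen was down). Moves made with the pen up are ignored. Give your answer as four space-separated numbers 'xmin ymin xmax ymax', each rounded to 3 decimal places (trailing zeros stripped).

Answer: 0 0 3.5 45.1

Derivation:
Executing turtle program step by step:
Start: pos=(0,0), heading=0, pen down
FD 3.5: (0,0) -> (3.5,0) [heading=0, draw]
LT 90: heading 0 -> 90
FD 15: (3.5,0) -> (3.5,15) [heading=90, draw]
FD 11.8: (3.5,15) -> (3.5,26.8) [heading=90, draw]
FD 11.5: (3.5,26.8) -> (3.5,38.3) [heading=90, draw]
FD 6.8: (3.5,38.3) -> (3.5,45.1) [heading=90, draw]
PU: pen up
FD 14.7: (3.5,45.1) -> (3.5,59.8) [heading=90, move]
PU: pen up
RT 270: heading 90 -> 180
BK 8.1: (3.5,59.8) -> (11.6,59.8) [heading=180, move]
PU: pen up
FD 6.5: (11.6,59.8) -> (5.1,59.8) [heading=180, move]
Final: pos=(5.1,59.8), heading=180, 5 segment(s) drawn

Segment endpoints: x in {0, 3.5, 3.5, 3.5, 3.5, 3.5}, y in {0, 15, 26.8, 38.3, 45.1}
xmin=0, ymin=0, xmax=3.5, ymax=45.1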